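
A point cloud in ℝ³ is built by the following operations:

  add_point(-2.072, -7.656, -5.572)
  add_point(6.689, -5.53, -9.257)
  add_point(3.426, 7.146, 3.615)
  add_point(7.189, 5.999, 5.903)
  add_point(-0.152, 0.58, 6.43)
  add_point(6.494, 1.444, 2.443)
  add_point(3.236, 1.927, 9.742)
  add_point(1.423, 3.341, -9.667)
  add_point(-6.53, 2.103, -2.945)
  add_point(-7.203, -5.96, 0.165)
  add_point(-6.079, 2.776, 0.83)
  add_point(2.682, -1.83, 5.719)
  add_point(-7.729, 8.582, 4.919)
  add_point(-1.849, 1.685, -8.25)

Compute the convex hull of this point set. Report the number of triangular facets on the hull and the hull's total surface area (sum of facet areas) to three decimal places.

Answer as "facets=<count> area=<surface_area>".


facets=20 area=812.203

Points on the hull: [0, 1, 2, 3, 5, 6, 7, 8, 9, 11, 12, 13] (12 of 14).

Triangle areas on the boundary:
  f1: (p1, p7, p3) → 86.5513
  f2: (p6, p3, p12) → 46.9316
  f3: (p2, p3, p12) → 15.8386
  f4: (p2, p7, p12) → 79.0340
  f5: (p2, p7, p3) → 26.9728
  f6: (p9, p6, p12) → 97.0404
  f7: (p9, p8, p12) → 42.3704
  f8: (p9, p8, p0) → 33.9455
  f9: (p5, p1, p3) → 15.4996
  f10: (p5, p6, p3) → 19.3295
  f11: (p13, p8, p0) → 33.9733
  f12: (p13, p1, p0) → 44.6030
  f13: (p13, p1, p7) → 20.2712
  f14: (p13, p7, p12) → 28.4999
  f15: (p13, p8, p12) → 26.3776
  f16: (p11, p9, p0) → 47.1826
  f17: (p11, p9, p6) → 25.3908
  f18: (p11, p1, p0) → 65.7676
  f19: (p11, p5, p1) → 40.0418
  f20: (p11, p5, p6) → 16.5815
Σ area = 812.203

Euler: V−E+F = 12−30+20 = 2.


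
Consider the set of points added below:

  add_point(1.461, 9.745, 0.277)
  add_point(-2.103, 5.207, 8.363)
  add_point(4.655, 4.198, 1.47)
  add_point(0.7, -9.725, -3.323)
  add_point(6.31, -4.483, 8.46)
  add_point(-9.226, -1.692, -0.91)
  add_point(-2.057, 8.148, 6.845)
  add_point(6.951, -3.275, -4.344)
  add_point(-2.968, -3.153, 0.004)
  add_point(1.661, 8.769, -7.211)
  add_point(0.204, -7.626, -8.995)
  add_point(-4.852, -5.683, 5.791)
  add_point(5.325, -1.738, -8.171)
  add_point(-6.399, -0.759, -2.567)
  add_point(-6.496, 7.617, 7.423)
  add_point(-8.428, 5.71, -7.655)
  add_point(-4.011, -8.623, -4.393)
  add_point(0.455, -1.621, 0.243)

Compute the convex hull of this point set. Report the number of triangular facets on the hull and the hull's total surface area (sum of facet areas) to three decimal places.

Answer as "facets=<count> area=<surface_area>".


Hull vertices (15/18): indices [0, 1, 2, 3, 4, 5, 6, 7, 9, 10, 11, 12, 14, 15, 16].

Area of each hull facet:
  f1: (p15, p14, p5) → 63.8049
  f2: (p15, p14, p0) → 70.9042
  f3: (p3, p4, p7) → 56.8586
  f4: (p2, p4, p7) → 53.0685
  f5: (p2, p4, p0) → 19.7845
  f6: (p6, p4, p0) → 58.0484
  f7: (p6, p14, p0) → 13.8694
  f8: (p9, p15, p0) → 39.7966
  f9: (p9, p2, p7) → 49.7448
  f10: (p9, p2, p0) → 24.5501
  f11: (p11, p3, p4) → 63.7666
  f12: (p11, p14, p5) → 55.0905
  f13: (p10, p3, p7) → 26.2003
  f14: (p10, p9, p15) → 80.9475
  f15: (p1, p6, p4) → 15.8566
  f16: (p1, p6, p14) → 7.3424
  f17: (p1, p11, p4) → 61.4735
  f18: (p1, p11, p14) → 28.7771
  f19: (p12, p9, p7) → 22.9767
  f20: (p12, p10, p7) → 17.3502
  f21: (p12, p10, p9) → 37.9280
  f22: (p16, p10, p3) → 14.0466
  f23: (p16, p11, p5) → 39.5283
  f24: (p16, p11, p3) → 26.2793
  f25: (p16, p15, p5) → 45.4364
  f26: (p16, p10, p15) → 48.2048
Σ area = 1041.635

Check V−E+F: 15 − 39 + 26 = 2.

facets=26 area=1041.635


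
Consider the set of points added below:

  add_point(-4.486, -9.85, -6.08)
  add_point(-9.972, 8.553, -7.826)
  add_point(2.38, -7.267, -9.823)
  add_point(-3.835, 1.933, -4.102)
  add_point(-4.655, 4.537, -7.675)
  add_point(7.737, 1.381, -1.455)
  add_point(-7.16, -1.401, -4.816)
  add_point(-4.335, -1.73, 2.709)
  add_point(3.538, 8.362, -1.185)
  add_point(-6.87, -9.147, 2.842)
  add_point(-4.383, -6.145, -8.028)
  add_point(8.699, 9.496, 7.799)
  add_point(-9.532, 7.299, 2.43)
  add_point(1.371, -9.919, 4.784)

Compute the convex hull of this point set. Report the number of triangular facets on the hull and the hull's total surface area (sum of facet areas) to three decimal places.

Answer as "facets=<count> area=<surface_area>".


facets=18 area=1125.521

11 of the 14 inputs are extreme points: [0, 1, 2, 4, 5, 8, 9, 10, 11, 12, 13].

Area of each hull facet:
  f1: (p12, p11, p1) → 94.2163
  f2: (p8, p11, p1) → 44.5470
  f3: (p0, p2, p13) → 50.8223
  f4: (p9, p13, p11) → 85.3774
  f5: (p9, p12, p11) → 159.2488
  f6: (p9, p0, p13) → 39.3449
  f7: (p9, p12, p1) → 85.1855
  f8: (p9, p0, p1) → 89.1421
  f9: (p4, p2, p1) → 19.0727
  f10: (p4, p8, p1) → 34.1000
  f11: (p4, p8, p2) → 77.3957
  f12: (p5, p8, p11) → 42.0986
  f13: (p5, p8, p2) → 49.7914
  f14: (p5, p13, p11) → 86.5512
  f15: (p5, p2, p13) → 86.0260
  f16: (p10, p2, p1) → 48.5612
  f17: (p10, p0, p1) → 19.2032
  f18: (p10, p0, p2) → 14.8362
Σ area = 1125.521

Euler characteristic 11−27+18 = 2 ✓


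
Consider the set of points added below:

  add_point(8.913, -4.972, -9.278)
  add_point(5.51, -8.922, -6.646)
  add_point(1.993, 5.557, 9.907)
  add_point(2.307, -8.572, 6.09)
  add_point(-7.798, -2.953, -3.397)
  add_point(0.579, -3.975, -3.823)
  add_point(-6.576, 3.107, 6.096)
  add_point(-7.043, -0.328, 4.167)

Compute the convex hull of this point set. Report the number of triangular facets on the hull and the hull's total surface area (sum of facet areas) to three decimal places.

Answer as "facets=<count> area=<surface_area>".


7 of the 8 inputs are extreme points: [0, 1, 2, 3, 4, 6, 7].

Area of each hull facet:
  f1: (p1, p0, p4) → 40.9289
  f2: (p3, p1, p4) → 88.2107
  f3: (p3, p2, p0) → 125.1432
  f4: (p3, p1, p0) → 31.7597
  f5: (p6, p0, p4) → 98.1454
  f6: (p6, p2, p0) → 109.4609
  f7: (p6, p3, p2) → 67.0343
  f8: (p7, p3, p4) → 50.7166
  f9: (p7, p6, p4) → 10.5330
  f10: (p7, p6, p3) → 22.8800
Σ area = 644.813

Check V−E+F: 7 − 15 + 10 = 2.

facets=10 area=644.813


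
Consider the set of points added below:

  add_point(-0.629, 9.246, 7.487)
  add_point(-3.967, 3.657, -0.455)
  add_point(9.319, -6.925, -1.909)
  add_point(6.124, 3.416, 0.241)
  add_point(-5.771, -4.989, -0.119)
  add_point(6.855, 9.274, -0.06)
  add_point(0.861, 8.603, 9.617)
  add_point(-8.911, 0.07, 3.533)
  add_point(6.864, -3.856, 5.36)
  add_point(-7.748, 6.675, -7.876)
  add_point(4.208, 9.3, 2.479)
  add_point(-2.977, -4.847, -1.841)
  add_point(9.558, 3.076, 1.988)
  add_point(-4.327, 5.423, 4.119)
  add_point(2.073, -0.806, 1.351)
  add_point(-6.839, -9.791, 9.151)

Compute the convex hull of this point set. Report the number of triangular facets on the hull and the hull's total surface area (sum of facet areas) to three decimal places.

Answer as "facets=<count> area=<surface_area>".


facets=20 area=1013.984

Points on the hull: [0, 2, 4, 5, 6, 7, 8, 9, 10, 11, 12, 15] (12 of 16).

Facet areas (half cross-product norm):
  f1: (p6, p15, p7) → 81.3077
  f2: (p5, p6, p12) → 40.0927
  f3: (p5, p2, p12) → 26.9549
  f4: (p8, p2, p12) → 33.3774
  f5: (p8, p2, p15) → 59.9185
  f6: (p8, p6, p12) → 52.0670
  f7: (p8, p6, p15) → 110.7963
  f8: (p9, p5, p2) → 137.8452
  f9: (p0, p6, p7) → 15.7067
  f10: (p0, p9, p7) → 84.9516
  f11: (p4, p15, p7) → 36.0785
  f12: (p4, p9, p7) → 45.8356
  f13: (p10, p9, p5) → 29.2853
  f14: (p10, p0, p9) → 55.7335
  f15: (p10, p5, p6) → 5.3767
  f16: (p10, p0, p6) → 9.1571
  f17: (p11, p9, p2) → 75.9822
  f18: (p11, p4, p9) → 22.7470
  f19: (p11, p2, p15) → 76.5990
  f20: (p11, p4, p15) → 14.1708
Σ area = 1013.984

Euler: V−E+F = 12−30+20 = 2.


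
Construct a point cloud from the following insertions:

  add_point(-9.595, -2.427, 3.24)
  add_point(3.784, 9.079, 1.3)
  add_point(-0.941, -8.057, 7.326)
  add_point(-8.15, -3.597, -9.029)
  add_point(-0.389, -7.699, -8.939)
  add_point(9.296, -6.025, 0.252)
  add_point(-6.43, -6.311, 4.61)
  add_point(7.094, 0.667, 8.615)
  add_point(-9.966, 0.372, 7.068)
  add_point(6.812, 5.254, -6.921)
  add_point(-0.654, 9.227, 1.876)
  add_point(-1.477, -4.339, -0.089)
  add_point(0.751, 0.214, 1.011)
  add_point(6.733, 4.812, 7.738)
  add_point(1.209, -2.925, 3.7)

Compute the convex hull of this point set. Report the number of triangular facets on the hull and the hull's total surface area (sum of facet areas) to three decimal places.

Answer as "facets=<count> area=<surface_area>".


Points on the hull: [0, 1, 2, 3, 4, 5, 6, 7, 8, 9, 10, 13] (12 of 15).

Per-facet area ½‖(b−a)×(c−a)‖:
  f1: (p3, p10, p8) → 110.8611
  f2: (p9, p3, p10) → 102.8346
  f3: (p13, p10, p8) → 72.1552
  f4: (p13, p7, p8) → 36.2886
  f5: (p13, p9, p5) → 83.1716
  f6: (p13, p7, p5) → 20.6913
  f7: (p0, p3, p8) → 15.0478
  f8: (p0, p6, p8) → 11.8762
  f9: (p0, p6, p3) → 31.9973
  f10: (p4, p6, p3) → 60.1477
  f11: (p4, p9, p5) → 84.2823
  f12: (p4, p9, p3) → 65.6353
  f13: (p2, p7, p5) → 59.9370
  f14: (p2, p4, p5) → 82.7293
  f15: (p2, p4, p6) → 47.4378
  f16: (p2, p7, p8) → 73.6788
  f17: (p2, p6, p8) → 22.1805
  f18: (p1, p9, p10) → 19.2421
  f19: (p1, p13, p10) → 17.8199
  f20: (p1, p13, p9) → 37.0146
Σ area = 1055.029

Check V−E+F: 12 − 30 + 20 = 2.

facets=20 area=1055.029


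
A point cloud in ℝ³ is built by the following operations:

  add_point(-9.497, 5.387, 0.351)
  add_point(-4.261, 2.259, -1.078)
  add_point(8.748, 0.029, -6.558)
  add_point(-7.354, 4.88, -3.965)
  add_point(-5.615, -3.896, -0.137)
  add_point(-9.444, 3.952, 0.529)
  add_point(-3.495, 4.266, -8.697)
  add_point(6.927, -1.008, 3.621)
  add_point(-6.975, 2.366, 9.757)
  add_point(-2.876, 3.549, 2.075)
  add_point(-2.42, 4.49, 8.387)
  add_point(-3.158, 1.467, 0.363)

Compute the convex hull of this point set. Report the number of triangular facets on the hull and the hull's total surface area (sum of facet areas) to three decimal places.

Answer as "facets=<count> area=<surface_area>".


facets=14 area=601.767

Extreme-point indices: [0, 2, 3, 4, 5, 6, 7, 8, 10] — 9 of 12 on the boundary.

Facet areas (half cross-product norm):
  f1: (p6, p4, p2) → 77.7323
  f2: (p10, p8, p0) → 26.2679
  f3: (p10, p6, p0) → 56.7960
  f4: (p10, p6, p2) → 109.7195
  f5: (p5, p8, p0) → 6.7068
  f6: (p5, p8, p4) → 41.6634
  f7: (p7, p10, p2) → 53.7911
  f8: (p7, p10, p8) → 24.5289
  f9: (p7, p4, p2) → 69.3920
  f10: (p7, p8, p4) → 76.6795
  f11: (p3, p6, p4) → 29.7075
  f12: (p3, p5, p4) → 22.0013
  f13: (p3, p6, p0) → 3.2755
  f14: (p3, p5, p0) → 3.5053
Σ area = 601.767

Euler characteristic 9−21+14 = 2 ✓


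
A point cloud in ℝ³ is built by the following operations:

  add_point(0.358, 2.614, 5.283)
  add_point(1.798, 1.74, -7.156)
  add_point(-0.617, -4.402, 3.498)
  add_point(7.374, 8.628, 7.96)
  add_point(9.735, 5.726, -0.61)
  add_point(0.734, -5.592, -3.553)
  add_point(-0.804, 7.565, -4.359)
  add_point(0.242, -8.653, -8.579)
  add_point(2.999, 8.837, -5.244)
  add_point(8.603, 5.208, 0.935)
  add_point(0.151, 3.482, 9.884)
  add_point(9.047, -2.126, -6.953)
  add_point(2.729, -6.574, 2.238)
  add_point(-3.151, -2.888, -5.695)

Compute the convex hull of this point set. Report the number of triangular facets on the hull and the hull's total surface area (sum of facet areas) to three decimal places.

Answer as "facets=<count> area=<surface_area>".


Points on the hull: [1, 2, 3, 4, 6, 7, 8, 10, 11, 12, 13] (11 of 14).

Facet areas (half cross-product norm):
  f1: (p2, p7, p13) → 34.8661
  f2: (p2, p10, p13) → 42.6559
  f3: (p11, p8, p4) → 43.9918
  f4: (p6, p10, p13) → 79.4300
  f5: (p3, p8, p4) → 40.2275
  f6: (p3, p11, p4) → 28.4912
  f7: (p3, p6, p10) → 64.0920
  f8: (p3, p6, p8) → 28.4681
  f9: (p1, p11, p7) → 41.1596
  f10: (p1, p11, p8) → 29.1951
  f11: (p1, p6, p8) → 14.0863
  f12: (p1, p7, p13) → 25.0865
  f13: (p1, p6, p13) → 23.6193
  f14: (p12, p2, p7) → 23.1037
  f15: (p12, p11, p7) → 56.6580
  f16: (p12, p3, p11) → 98.9715
  f17: (p12, p2, p10) → 18.0350
  f18: (p12, p3, p10) → 57.7727
Σ area = 749.910

Euler: V−E+F = 11−27+18 = 2.

facets=18 area=749.910


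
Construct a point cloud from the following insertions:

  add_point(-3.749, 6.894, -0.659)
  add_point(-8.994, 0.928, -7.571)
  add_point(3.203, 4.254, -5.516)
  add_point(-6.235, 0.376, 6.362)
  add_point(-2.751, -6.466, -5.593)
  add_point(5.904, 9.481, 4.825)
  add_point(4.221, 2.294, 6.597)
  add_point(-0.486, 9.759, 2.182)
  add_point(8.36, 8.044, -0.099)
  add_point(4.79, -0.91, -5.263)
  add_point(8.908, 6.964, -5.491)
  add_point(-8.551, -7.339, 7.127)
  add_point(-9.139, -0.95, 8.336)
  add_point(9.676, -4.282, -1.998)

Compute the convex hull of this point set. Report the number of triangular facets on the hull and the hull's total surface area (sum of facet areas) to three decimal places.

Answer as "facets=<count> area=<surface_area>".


facets=20 area=971.093

12 of the 14 inputs are extreme points: [0, 1, 4, 5, 6, 7, 8, 9, 10, 11, 12, 13].

Triangle areas on the boundary:
  f1: (p10, p1, p7) → 97.0199
  f2: (p5, p7, p12) → 48.9720
  f3: (p5, p10, p7) → 38.0075
  f4: (p11, p1, p12) → 52.1623
  f5: (p0, p7, p12) → 33.1936
  f6: (p0, p1, p12) → 68.6448
  f7: (p0, p1, p7) → 4.6482
  f8: (p9, p10, p13) → 29.8971
  f9: (p9, p10, p1) → 59.0663
  f10: (p8, p10, p13) → 32.4572
  f11: (p8, p5, p13) → 32.2827
  f12: (p8, p5, p10) → 5.4902
  f13: (p4, p11, p13) → 90.7917
  f14: (p4, p11, p1) → 69.1375
  f15: (p4, p9, p13) → 30.2664
  f16: (p4, p9, p1) → 46.1676
  f17: (p6, p5, p13) → 44.5578
  f18: (p6, p11, p13) → 96.8386
  f19: (p6, p5, p12) → 46.5749
  f20: (p6, p11, p12) → 44.9165
Σ area = 971.093

Euler characteristic 12−30+20 = 2 ✓


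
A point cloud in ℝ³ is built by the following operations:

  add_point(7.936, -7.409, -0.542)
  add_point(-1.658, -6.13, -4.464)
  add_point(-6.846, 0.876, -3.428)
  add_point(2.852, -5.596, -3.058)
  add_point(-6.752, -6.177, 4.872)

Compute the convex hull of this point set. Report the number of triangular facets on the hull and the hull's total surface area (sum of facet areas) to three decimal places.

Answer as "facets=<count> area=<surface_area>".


Hull vertices (5/5): indices [0, 1, 2, 3, 4].

Area of each hull facet:
  f1: (p4, p0, p2) → 83.7226
  f2: (p1, p4, p2) → 43.1228
  f3: (p1, p4, p0) → 55.1986
  f4: (p3, p0, p2) → 15.6972
  f5: (p3, p1, p2) → 18.7801
  f6: (p3, p1, p0) → 6.1524
Σ area = 222.674

Euler: V−E+F = 5−9+6 = 2.

facets=6 area=222.674


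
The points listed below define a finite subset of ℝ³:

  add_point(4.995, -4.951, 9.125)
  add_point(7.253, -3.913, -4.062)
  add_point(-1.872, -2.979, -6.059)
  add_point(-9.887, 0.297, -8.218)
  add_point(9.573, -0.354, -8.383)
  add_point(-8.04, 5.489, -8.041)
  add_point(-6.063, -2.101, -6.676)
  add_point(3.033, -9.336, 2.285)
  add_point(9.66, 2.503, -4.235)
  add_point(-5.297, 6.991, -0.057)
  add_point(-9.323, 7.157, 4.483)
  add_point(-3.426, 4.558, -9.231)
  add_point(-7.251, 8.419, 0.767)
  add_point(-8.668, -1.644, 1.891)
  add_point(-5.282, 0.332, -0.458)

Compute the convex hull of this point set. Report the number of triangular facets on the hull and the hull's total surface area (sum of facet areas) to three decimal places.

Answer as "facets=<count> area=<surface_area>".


facets=22 area=918.160

Points on the hull: [0, 1, 2, 3, 4, 5, 6, 7, 8, 10, 11, 12, 13] (13 of 15).

Area of each hull facet:
  f1: (p13, p7, p3) → 70.6822
  f2: (p0, p13, p7) → 58.4047
  f3: (p0, p4, p8) → 36.5882
  f4: (p2, p4, p7) → 68.5755
  f5: (p11, p12, p8) → 80.4522
  f6: (p11, p4, p8) → 34.7502
  f7: (p11, p4, p3) → 44.5543
  f8: (p10, p0, p13) → 72.0659
  f9: (p10, p13, p3) → 47.4899
  f10: (p10, p12, p8) → 34.2179
  f11: (p10, p0, p8) → 148.4524
  f12: (p1, p4, p7) → 2.1778
  f13: (p1, p0, p7) → 38.6789
  f14: (p1, p0, p4) → 23.8098
  f15: (p6, p7, p3) → 11.7337
  f16: (p6, p2, p7) → 19.5630
  f17: (p6, p4, p3) → 26.8894
  f18: (p6, p2, p4) → 13.4682
  f19: (p5, p11, p3) → 13.2710
  f20: (p5, p11, p12) → 22.1032
  f21: (p5, p10, p3) → 34.7507
  f22: (p5, p10, p12) → 15.4806
Σ area = 918.160

Check V−E+F: 13 − 33 + 22 = 2.


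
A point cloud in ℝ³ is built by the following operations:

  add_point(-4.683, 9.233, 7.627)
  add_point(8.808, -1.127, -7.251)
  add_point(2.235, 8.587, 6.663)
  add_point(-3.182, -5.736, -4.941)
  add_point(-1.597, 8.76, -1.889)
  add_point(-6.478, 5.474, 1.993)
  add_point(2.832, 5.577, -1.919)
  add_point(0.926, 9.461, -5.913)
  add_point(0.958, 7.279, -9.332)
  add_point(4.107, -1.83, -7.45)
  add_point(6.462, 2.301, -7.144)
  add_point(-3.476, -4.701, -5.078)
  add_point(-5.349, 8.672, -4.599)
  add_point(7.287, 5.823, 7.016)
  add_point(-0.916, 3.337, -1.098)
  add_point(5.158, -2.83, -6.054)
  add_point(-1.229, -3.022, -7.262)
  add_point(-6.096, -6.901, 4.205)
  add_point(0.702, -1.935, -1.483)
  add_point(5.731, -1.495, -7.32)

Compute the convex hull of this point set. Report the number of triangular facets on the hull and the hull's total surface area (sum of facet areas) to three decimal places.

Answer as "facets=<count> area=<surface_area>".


facets=26 area=860.750

Extreme-point indices: [0, 1, 2, 3, 5, 7, 8, 9, 10, 11, 12, 13, 15, 16, 17] — 15 of 20 on the boundary.

Area of each hull facet:
  f1: (p0, p17, p5) → 40.7804
  f2: (p13, p17, p1) → 138.7229
  f3: (p13, p0, p17) → 101.1604
  f4: (p2, p13, p0) → 8.8502
  f5: (p15, p17, p1) → 13.7115
  f6: (p15, p3, p1) → 3.5528
  f7: (p15, p3, p17) → 38.6482
  f8: (p9, p8, p1) → 22.9433
  f9: (p9, p8, p16) → 26.7154
  f10: (p9, p3, p1) → 9.4491
  f11: (p9, p3, p16) → 8.6202
  f12: (p7, p2, p13) → 35.9361
  f13: (p7, p2, p0) → 44.4346
  f14: (p11, p3, p16) → 1.8009
  f15: (p11, p3, p17) → 5.1824
  f16: (p10, p8, p1) → 6.1024
  f17: (p10, p7, p8) → 15.5899
  f18: (p10, p13, p1) → 29.7999
  f19: (p10, p7, p13) → 63.9713
  f20: (p12, p7, p8) → 13.0155
  f21: (p12, p17, p5) → 38.1003
  f22: (p12, p11, p17) → 66.0823
  f23: (p12, p8, p16) → 42.7195
  f24: (p12, p11, p16) → 22.4253
  f25: (p12, p0, p5) → 23.2638
  f26: (p12, p7, p0) → 39.1711
Σ area = 860.750

Euler: V−E+F = 15−39+26 = 2.


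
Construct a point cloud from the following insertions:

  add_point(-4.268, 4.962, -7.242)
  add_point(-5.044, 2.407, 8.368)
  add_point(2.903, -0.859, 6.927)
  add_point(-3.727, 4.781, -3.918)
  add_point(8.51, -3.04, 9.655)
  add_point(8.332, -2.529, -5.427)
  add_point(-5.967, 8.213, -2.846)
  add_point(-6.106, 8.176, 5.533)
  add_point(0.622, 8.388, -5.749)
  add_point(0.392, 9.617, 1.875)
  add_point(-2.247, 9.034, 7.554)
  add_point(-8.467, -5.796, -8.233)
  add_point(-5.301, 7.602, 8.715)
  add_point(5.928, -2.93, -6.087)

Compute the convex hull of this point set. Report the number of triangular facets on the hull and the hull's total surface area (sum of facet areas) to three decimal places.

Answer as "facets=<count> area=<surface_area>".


Hull vertices (12/14): indices [0, 1, 4, 5, 6, 7, 8, 9, 10, 11, 12, 13].

Triangle areas on the boundary:
  f1: (p5, p4, p11) → 129.0299
  f2: (p5, p9, p4) → 111.3496
  f3: (p13, p0, p11) → 72.1753
  f4: (p13, p5, p11) → 2.3001
  f5: (p8, p5, p9) → 51.2491
  f6: (p8, p13, p0) → 37.8982
  f7: (p8, p13, p5) → 15.2727
  f8: (p1, p4, p11) → 137.5858
  f9: (p1, p12, p4) → 34.8630
  f10: (p10, p9, p4) → 51.0622
  f11: (p10, p12, p4) → 28.3355
  f12: (p6, p0, p11) → 29.0145
  f13: (p6, p8, p0) → 16.9812
  f14: (p6, p8, p9) → 25.2346
  f15: (p6, p10, p9) → 24.8708
  f16: (p7, p6, p11) → 59.7900
  f17: (p7, p1, p11) → 61.3190
  f18: (p7, p1, p12) → 8.6221
  f19: (p7, p10, p12) → 5.8534
  f20: (p7, p6, p10) → 16.7073
Σ area = 919.515

Check V−E+F: 12 − 30 + 20 = 2.

facets=20 area=919.515


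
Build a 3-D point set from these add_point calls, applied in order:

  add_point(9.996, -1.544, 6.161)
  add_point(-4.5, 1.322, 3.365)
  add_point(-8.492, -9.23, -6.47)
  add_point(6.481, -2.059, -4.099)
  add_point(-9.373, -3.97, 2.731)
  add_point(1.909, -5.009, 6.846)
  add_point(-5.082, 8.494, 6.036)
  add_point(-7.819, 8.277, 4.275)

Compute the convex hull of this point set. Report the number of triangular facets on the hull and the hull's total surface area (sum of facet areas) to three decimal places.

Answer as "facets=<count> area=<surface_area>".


Extreme-point indices: [0, 2, 3, 4, 5, 6, 7] — 7 of 8 on the boundary.

Per-facet area ½‖(b−a)×(c−a)‖:
  f1: (p3, p6, p0) → 95.2232
  f2: (p3, p2, p0) → 81.6241
  f3: (p5, p6, p4) → 78.1463
  f4: (p5, p6, p0) → 67.0292
  f5: (p5, p2, p4) → 63.1050
  f6: (p5, p2, p0) → 62.4286
  f7: (p7, p6, p4) → 19.7111
  f8: (p7, p2, p4) → 53.7082
  f9: (p7, p3, p6) → 29.8653
  f10: (p7, p3, p2) → 152.3506
Σ area = 703.192

Check V−E+F: 7 − 15 + 10 = 2.

facets=10 area=703.192


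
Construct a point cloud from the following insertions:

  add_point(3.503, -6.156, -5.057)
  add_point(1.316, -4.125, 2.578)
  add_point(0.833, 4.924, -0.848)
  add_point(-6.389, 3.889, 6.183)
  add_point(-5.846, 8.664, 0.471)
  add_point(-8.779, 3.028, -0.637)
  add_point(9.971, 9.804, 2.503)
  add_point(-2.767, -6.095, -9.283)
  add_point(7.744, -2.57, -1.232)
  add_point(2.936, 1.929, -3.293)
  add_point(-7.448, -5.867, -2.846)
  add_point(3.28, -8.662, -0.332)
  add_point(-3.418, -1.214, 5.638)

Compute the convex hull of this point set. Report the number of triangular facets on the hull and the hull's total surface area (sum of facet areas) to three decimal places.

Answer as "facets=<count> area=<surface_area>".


Points on the hull: [0, 1, 3, 4, 5, 6, 7, 8, 10, 11, 12] (11 of 13).

Per-facet area ½‖(b−a)×(c−a)‖:
  f1: (p10, p7, p5) → 35.1162
  f2: (p10, p7, p11) → 41.8041
  f3: (p10, p3, p5) → 32.2532
  f4: (p8, p11, p6) → 28.4334
  f5: (p4, p3, p5) → 21.3658
  f6: (p4, p3, p6) → 59.6597
  f7: (p4, p7, p5) → 39.3516
  f8: (p4, p7, p6) → 143.4177
  f9: (p12, p3, p6) → 51.7229
  f10: (p12, p10, p11) → 53.7108
  f11: (p12, p10, p3) → 29.9780
  f12: (p0, p7, p11) → 17.9434
  f13: (p0, p8, p11) → 17.5845
  f14: (p0, p7, p6) → 61.4556
  f15: (p0, p8, p6) → 28.2173
  f16: (p1, p11, p6) → 41.0378
  f17: (p1, p12, p6) → 52.0183
  f18: (p1, p12, p11) → 9.1926
Σ area = 764.263

Check V−E+F: 11 − 27 + 18 = 2.

facets=18 area=764.263


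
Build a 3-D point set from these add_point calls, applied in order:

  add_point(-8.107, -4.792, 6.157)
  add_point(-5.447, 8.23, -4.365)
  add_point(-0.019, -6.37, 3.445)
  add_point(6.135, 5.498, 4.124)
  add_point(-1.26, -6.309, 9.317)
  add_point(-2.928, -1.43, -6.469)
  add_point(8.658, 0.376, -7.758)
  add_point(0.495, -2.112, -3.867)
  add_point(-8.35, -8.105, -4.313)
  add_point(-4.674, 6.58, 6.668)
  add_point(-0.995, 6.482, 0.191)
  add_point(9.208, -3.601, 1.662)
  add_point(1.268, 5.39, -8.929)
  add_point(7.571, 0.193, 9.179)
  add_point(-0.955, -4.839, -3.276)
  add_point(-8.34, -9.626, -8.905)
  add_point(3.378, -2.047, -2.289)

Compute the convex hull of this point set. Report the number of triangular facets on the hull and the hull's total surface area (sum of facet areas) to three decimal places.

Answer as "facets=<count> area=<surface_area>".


Extreme-point indices: [0, 1, 2, 3, 4, 6, 8, 9, 11, 12, 13, 15] — 12 of 17 on the boundary.

Facet areas (half cross-product norm):
  f1: (p2, p4, p11) → 27.3158
  f2: (p0, p1, p8) → 86.9854
  f3: (p13, p4, p11) → 46.8137
  f4: (p13, p6, p11) → 34.3142
  f5: (p15, p6, p11) → 100.6711
  f6: (p15, p2, p11) → 67.5205
  f7: (p15, p1, p8) → 38.2004
  f8: (p15, p2, p4) → 33.4589
  f9: (p15, p0, p8) → 0.7346
  f10: (p15, p0, p4) → 57.1333
  f11: (p3, p13, p6) → 46.9924
  f12: (p9, p0, p4) → 45.5594
  f13: (p9, p13, p4) → 69.4796
  f14: (p9, p3, p13) → 41.4428
  f15: (p9, p0, p1) → 66.2724
  f16: (p9, p3, p1) → 61.7335
  f17: (p12, p15, p1) → 75.8773
  f18: (p12, p15, p6) → 80.2527
  f19: (p12, p3, p1) → 58.3516
  f20: (p12, p3, p6) → 57.3866
Σ area = 1096.496

Check V−E+F: 12 − 30 + 20 = 2.

facets=20 area=1096.496


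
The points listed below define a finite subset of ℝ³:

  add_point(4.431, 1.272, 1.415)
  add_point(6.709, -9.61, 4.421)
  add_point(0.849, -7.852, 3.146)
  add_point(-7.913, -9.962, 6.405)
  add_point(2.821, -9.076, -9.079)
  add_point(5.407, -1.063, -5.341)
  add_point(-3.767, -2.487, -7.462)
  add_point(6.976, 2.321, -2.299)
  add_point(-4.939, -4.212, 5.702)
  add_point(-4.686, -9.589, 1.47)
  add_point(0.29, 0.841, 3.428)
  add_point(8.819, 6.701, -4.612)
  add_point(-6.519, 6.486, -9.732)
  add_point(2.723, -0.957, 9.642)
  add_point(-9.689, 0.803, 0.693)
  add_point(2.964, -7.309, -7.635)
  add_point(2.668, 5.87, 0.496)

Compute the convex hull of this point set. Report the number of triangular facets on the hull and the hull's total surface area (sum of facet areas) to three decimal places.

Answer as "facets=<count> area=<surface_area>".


Extreme-point indices: [1, 3, 4, 6, 9, 11, 12, 13, 14, 16] — 10 of 17 on the boundary.

Facet areas (half cross-product norm):
  f1: (p13, p3, p14) → 82.9121
  f2: (p16, p13, p14) → 74.1014
  f3: (p16, p13, p11) → 37.7742
  f4: (p6, p3, p14) → 65.2813
  f5: (p1, p13, p3) → 73.1603
  f6: (p1, p4, p3) → 102.6746
  f7: (p1, p13, p11) → 92.5109
  f8: (p1, p4, p11) → 116.8310
  f9: (p9, p4, p3) → 1.7544
  f10: (p9, p6, p3) → 22.9430
  f11: (p9, p6, p4) → 52.5110
  f12: (p12, p6, p14) → 49.3317
  f13: (p12, p16, p14) → 74.2317
  f14: (p12, p16, p11) → 55.2809
  f15: (p12, p4, p11) → 128.1948
  f16: (p12, p6, p4) → 27.0383
Σ area = 1056.531

Check V−E+F: 10 − 24 + 16 = 2.

facets=16 area=1056.531


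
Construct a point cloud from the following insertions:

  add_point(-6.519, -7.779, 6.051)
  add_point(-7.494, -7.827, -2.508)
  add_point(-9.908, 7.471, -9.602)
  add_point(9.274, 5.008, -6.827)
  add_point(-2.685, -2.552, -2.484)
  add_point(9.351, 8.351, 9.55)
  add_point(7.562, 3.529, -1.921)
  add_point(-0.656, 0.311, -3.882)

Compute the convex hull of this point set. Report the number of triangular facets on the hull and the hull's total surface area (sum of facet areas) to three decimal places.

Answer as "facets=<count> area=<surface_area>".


Hull vertices (6/8): indices [0, 1, 2, 3, 5, 6].

Area of each hull facet:
  f1: (p0, p5, p2) → 243.6792
  f2: (p0, p1, p2) → 66.4234
  f3: (p3, p5, p2) → 162.1341
  f4: (p3, p1, p2) → 158.1291
  f5: (p3, p0, p1) → 92.2963
  f6: (p6, p0, p5) → 123.9443
  f7: (p6, p3, p5) → 24.9453
  f8: (p6, p3, p0) → 35.2970
Σ area = 906.849

Euler characteristic 6−12+8 = 2 ✓

facets=8 area=906.849


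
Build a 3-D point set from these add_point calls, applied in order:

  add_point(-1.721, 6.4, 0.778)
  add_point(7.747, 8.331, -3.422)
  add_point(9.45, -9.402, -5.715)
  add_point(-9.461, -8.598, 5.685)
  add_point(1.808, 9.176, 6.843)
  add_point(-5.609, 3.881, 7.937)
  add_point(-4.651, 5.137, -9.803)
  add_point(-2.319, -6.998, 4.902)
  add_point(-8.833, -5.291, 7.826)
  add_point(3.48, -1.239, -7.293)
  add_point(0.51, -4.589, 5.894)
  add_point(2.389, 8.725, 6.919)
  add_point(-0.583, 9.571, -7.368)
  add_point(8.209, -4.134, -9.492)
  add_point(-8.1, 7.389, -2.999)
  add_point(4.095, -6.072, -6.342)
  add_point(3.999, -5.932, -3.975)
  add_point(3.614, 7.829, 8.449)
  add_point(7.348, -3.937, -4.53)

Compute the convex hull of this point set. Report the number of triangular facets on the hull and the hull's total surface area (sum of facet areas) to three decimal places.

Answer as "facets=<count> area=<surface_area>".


14 of the 19 inputs are extreme points: [1, 2, 3, 4, 5, 6, 7, 8, 10, 12, 13, 14, 15, 17].

Triangle areas on the boundary:
  f1: (p1, p17, p2) → 112.2638
  f2: (p10, p17, p2) → 95.8115
  f3: (p15, p2, p3) → 50.5881
  f4: (p15, p6, p3) → 131.6432
  f5: (p13, p6, p12) → 51.1165
  f6: (p13, p1, p2) → 40.3299
  f7: (p13, p1, p12) → 64.4661
  f8: (p13, p15, p2) → 16.1552
  f9: (p13, p15, p6) → 40.4392
  f10: (p7, p2, p3) → 39.0164
  f11: (p7, p10, p3) → 8.0514
  f12: (p7, p10, p2) → 29.6365
  f13: (p8, p10, p3) → 18.9738
  f14: (p8, p10, p17) → 60.2434
  f15: (p8, p5, p17) → 35.9969
  f16: (p4, p5, p17) → 12.4962
  f17: (p4, p1, p12) → 55.0605
  f18: (p4, p1, p17) → 16.2847
  f19: (p14, p6, p12) → 25.0445
  f20: (p14, p4, p12) → 60.5740
  f21: (p14, p4, p5) → 53.5944
  f22: (p14, p8, p5) → 55.9682
  f23: (p14, p6, p3) → 71.2126
  f24: (p14, p8, p3) → 31.8705
Σ area = 1176.837

Euler: V−E+F = 14−36+24 = 2.

facets=24 area=1176.837


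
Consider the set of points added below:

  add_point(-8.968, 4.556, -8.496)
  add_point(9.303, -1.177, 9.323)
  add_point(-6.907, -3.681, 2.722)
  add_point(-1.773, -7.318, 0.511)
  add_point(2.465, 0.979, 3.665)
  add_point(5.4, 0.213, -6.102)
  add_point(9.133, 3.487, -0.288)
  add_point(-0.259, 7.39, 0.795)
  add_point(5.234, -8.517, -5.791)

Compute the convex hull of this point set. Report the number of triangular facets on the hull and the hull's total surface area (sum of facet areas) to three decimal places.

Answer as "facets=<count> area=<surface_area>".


facets=12 area=757.023

Hull vertices (8/9): indices [0, 1, 2, 3, 5, 6, 7, 8].

Per-facet area ½‖(b−a)×(c−a)‖:
  f1: (p2, p7, p0) → 77.3332
  f2: (p2, p7, p1) → 97.7506
  f3: (p5, p8, p0) → 63.8760
  f4: (p3, p8, p1) → 72.9159
  f5: (p3, p2, p1) → 50.8928
  f6: (p3, p8, p0) → 78.5114
  f7: (p3, p2, p0) → 46.2482
  f8: (p6, p7, p0) → 59.4237
  f9: (p6, p5, p0) → 51.6255
  f10: (p6, p7, p1) → 54.4381
  f11: (p6, p8, p1) → 73.5448
  f12: (p6, p5, p8) → 30.4632
Σ area = 757.023

Check V−E+F: 8 − 18 + 12 = 2.


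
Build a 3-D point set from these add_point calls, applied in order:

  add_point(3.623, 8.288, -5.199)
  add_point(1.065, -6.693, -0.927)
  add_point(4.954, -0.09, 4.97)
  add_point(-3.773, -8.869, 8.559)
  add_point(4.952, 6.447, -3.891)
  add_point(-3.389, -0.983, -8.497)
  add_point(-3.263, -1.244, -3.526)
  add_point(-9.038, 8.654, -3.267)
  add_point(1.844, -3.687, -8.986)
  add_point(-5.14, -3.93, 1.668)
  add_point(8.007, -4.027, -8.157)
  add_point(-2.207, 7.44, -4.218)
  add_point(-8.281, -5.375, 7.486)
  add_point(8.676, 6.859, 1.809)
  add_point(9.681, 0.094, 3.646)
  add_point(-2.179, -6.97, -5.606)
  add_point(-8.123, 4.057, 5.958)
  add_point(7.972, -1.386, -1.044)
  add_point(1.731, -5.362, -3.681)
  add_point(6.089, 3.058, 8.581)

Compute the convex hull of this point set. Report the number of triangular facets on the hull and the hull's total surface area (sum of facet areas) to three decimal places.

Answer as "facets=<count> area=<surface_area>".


Points on the hull: [0, 1, 3, 5, 7, 8, 10, 12, 13, 14, 15, 16, 19] (13 of 20).

Area of each hull facet:
  f1: (p19, p3, p14) → 52.5063
  f2: (p10, p0, p8) → 39.1797
  f3: (p10, p15, p8) → 16.2255
  f4: (p10, p3, p14) → 106.5563
  f5: (p13, p0, p7) → 49.9815
  f6: (p13, p16, p7) → 88.9089
  f7: (p13, p16, p19) → 58.7991
  f8: (p13, p19, p14) → 22.8908
  f9: (p13, p10, p14) → 44.6045
  f10: (p13, p10, p0) → 57.9080
  f11: (p5, p15, p8) → 16.9546
  f12: (p5, p0, p7) → 66.5670
  f13: (p5, p0, p8) → 35.3558
  f14: (p1, p15, p3) → 27.6105
  f15: (p1, p10, p3) → 16.1969
  f16: (p1, p10, p15) → 29.0845
  f17: (p12, p19, p3) → 44.8867
  f18: (p12, p16, p19) → 68.9923
  f19: (p12, p15, p3) → 41.0809
  f20: (p12, p16, p7) → 40.2910
  f21: (p12, p5, p7) → 100.8617
  f22: (p12, p5, p15) → 47.9746
Σ area = 1073.417

Euler: V−E+F = 13−33+22 = 2.

facets=22 area=1073.417


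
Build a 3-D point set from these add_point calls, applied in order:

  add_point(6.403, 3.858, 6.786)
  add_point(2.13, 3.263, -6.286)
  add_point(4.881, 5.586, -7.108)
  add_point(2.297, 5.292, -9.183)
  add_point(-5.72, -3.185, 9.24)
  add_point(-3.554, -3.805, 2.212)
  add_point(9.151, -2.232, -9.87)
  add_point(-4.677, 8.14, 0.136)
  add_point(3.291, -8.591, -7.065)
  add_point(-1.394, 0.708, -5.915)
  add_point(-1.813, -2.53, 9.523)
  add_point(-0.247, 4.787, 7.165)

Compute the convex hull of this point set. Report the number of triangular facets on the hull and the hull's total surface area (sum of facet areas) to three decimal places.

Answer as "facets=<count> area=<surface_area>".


Extreme-point indices: [0, 2, 3, 4, 5, 6, 7, 8, 9, 10, 11] — 11 of 12 on the boundary.

Area of each hull facet:
  f1: (p0, p8, p6) → 80.6783
  f2: (p11, p7, p4) → 43.4754
  f3: (p11, p0, p7) → 26.1539
  f4: (p2, p0, p6) → 65.0294
  f5: (p2, p0, p7) → 76.0743
  f6: (p10, p8, p4) → 36.0678
  f7: (p10, p0, p8) → 95.8786
  f8: (p10, p11, p4) → 14.7136
  f9: (p10, p11, p0) → 26.2848
  f10: (p5, p8, p4) → 19.9983
  f11: (p5, p9, p8) → 48.7063
  f12: (p5, p7, p4) → 44.8682
  f13: (p5, p9, p7) → 46.9863
  f14: (p3, p8, p6) → 46.2787
  f15: (p3, p9, p8) → 33.5694
  f16: (p3, p2, p6) → 15.4418
  f17: (p3, p9, p7) → 34.0806
  f18: (p3, p2, p7) → 19.9047
Σ area = 774.191

Euler characteristic 11−27+18 = 2 ✓

facets=18 area=774.191


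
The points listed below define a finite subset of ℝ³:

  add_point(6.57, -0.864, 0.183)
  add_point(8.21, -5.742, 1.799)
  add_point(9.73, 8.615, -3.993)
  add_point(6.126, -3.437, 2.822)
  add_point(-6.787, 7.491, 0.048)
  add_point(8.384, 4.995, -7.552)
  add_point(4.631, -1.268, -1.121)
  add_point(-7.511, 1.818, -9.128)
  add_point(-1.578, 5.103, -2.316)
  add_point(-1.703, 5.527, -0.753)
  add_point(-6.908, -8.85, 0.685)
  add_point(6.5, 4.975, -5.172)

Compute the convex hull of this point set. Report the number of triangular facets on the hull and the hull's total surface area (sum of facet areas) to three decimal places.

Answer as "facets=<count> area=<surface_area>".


Extreme-point indices: [1, 2, 3, 4, 5, 7, 10] — 7 of 12 on the boundary.

Facet areas (half cross-product norm):
  f1: (p4, p2, p7) → 91.6497
  f2: (p4, p10, p7) → 76.9853
  f3: (p4, p3, p2) → 111.0383
  f4: (p4, p3, p10) → 107.9711
  f5: (p5, p2, p7) → 38.1873
  f6: (p1, p3, p2) → 22.4379
  f7: (p1, p5, p2) → 37.2780
  f8: (p1, p3, p10) → 22.4969
  f9: (p1, p10, p7) → 112.0546
  f10: (p1, p5, p7) → 115.4189
Σ area = 735.518

Euler characteristic 7−15+10 = 2 ✓

facets=10 area=735.518


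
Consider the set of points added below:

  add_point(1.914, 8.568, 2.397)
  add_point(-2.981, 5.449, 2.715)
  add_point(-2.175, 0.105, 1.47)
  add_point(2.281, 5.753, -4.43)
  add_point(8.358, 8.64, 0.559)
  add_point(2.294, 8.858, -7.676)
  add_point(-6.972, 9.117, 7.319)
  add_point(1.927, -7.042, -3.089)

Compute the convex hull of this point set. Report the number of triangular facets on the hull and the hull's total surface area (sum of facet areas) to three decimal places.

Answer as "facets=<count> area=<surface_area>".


5 of the 8 inputs are extreme points: [2, 4, 5, 6, 7].

Facet areas (half cross-product norm):
  f1: (p7, p4, p6) → 141.4488
  f2: (p5, p4, p6) → 83.6615
  f3: (p5, p7, p4) → 82.3806
  f4: (p2, p7, p6) → 1.7479
  f5: (p2, p5, p6) → 78.9557
  f6: (p2, p5, p7) → 63.2037
Σ area = 451.398

Euler: V−E+F = 5−9+6 = 2.

facets=6 area=451.398


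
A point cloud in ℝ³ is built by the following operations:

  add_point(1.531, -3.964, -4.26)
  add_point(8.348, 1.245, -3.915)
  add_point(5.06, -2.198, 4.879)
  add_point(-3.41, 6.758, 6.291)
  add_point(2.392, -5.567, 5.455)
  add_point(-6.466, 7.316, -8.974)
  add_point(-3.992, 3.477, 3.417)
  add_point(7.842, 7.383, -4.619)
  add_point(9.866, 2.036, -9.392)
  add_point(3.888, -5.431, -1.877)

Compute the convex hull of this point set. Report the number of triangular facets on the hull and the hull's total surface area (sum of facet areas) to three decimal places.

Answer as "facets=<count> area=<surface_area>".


Hull vertices (10/10): indices [0, 1, 2, 3, 4, 5, 6, 7, 8, 9].

Facet areas (half cross-product norm):
  f1: (p7, p8, p5) → 55.5577
  f2: (p7, p3, p5) → 102.6476
  f3: (p0, p8, p5) → 82.9064
  f4: (p0, p4, p5) → 62.9309
  f5: (p6, p4, p5) → 63.9449
  f6: (p6, p3, p5) → 26.3573
  f7: (p6, p3, p4) → 22.6350
  f8: (p1, p7, p8) → 17.3364
  f9: (p2, p3, p4) → 26.6855
  f10: (p2, p7, p3) → 81.8931
  f11: (p2, p1, p7) → 28.2144
  f12: (p2, p1, p8) → 6.5238
  f13: (p9, p0, p8) → 20.9911
  f14: (p9, p0, p4) → 11.7231
  f15: (p9, p2, p8) → 45.0514
  f16: (p9, p2, p4) → 15.6355
Σ area = 671.034

Euler: V−E+F = 10−24+16 = 2.

facets=16 area=671.034


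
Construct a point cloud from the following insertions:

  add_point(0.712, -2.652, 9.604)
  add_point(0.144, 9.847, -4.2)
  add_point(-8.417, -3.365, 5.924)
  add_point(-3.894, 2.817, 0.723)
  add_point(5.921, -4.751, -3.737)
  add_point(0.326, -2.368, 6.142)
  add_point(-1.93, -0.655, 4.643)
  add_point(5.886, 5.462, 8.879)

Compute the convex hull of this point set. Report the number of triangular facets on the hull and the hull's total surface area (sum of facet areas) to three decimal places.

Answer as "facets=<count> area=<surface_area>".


6 of the 8 inputs are extreme points: [0, 1, 2, 3, 4, 7].

Triangle areas on the boundary:
  f1: (p0, p4, p2) → 71.4072
  f2: (p7, p1, p2) → 120.7092
  f3: (p7, p0, p2) → 40.4196
  f4: (p7, p1, p4) → 105.3771
  f5: (p7, p0, p4) → 69.1547
  f6: (p3, p4, p2) → 60.0843
  f7: (p3, p1, p2) → 4.6332
  f8: (p3, p1, p4) → 62.3261
Σ area = 534.111

Euler: V−E+F = 6−12+8 = 2.

facets=8 area=534.111


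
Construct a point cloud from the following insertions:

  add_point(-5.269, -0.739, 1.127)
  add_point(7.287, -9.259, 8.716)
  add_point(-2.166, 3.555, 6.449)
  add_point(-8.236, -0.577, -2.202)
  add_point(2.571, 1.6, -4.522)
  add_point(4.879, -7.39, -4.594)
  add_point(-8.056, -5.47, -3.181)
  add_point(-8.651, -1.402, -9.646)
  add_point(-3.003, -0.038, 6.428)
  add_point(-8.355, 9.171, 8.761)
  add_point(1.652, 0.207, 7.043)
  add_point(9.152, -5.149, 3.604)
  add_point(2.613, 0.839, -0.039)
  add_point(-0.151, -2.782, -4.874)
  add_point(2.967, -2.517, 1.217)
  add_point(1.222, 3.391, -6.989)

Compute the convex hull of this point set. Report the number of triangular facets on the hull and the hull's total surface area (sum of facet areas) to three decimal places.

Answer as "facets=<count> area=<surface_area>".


Extreme-point indices: [1, 5, 6, 7, 8, 9, 10, 11, 15] — 9 of 16 on the boundary.

Triangle areas on the boundary:
  f1: (p15, p9, p7) → 108.3511
  f2: (p15, p9, p11) → 150.6956
  f3: (p5, p1, p11) → 29.9852
  f4: (p5, p15, p7) → 65.5215
  f5: (p5, p15, p11) → 55.0531
  f6: (p6, p9, p7) → 71.8573
  f7: (p6, p5, p7) → 50.2845
  f8: (p6, p5, p1) → 89.4444
  f9: (p10, p9, p11) → 16.7109
  f10: (p10, p1, p11) → 33.1982
  f11: (p10, p1, p9) → 30.1255
  f12: (p8, p1, p9) → 36.0193
  f13: (p8, p6, p9) → 62.1702
  f14: (p8, p6, p1) → 84.1660
Σ area = 883.583

Euler characteristic 9−21+14 = 2 ✓

facets=14 area=883.583


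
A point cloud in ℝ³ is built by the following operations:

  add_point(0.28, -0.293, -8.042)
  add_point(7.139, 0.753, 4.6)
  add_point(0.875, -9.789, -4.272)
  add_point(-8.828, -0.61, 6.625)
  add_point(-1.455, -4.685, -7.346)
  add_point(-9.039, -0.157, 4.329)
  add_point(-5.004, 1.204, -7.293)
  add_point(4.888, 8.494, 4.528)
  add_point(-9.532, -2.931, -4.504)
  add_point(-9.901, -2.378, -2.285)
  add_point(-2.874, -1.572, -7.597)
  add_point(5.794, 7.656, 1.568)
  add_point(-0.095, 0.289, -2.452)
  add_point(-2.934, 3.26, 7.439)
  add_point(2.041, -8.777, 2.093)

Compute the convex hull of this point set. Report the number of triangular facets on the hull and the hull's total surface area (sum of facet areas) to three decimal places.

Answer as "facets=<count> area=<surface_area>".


Extreme-point indices: [0, 1, 2, 3, 4, 5, 6, 7, 8, 9, 10, 11, 13, 14] — 14 of 15 on the boundary.

Facet areas (half cross-product norm):
  f1: (p0, p2, p1) → 70.7707
  f2: (p3, p2, p9) → 59.7296
  f3: (p8, p2, p9) → 13.9925
  f4: (p11, p0, p1) → 51.4068
  f5: (p11, p7, p1) → 12.2408
  f6: (p14, p2, p1) → 32.7311
  f7: (p14, p3, p2) → 45.3120
  f8: (p5, p3, p9) → 4.0810
  f9: (p13, p7, p1) → 37.9917
  f10: (p13, p14, p1) → 58.8258
  f11: (p13, p14, p3) → 48.7826
  f12: (p13, p5, p7) → 24.9364
  f13: (p13, p5, p3) → 8.3113
  f14: (p4, p0, p2) → 11.3107
  f15: (p4, p8, p2) → 26.2882
  f16: (p6, p11, p7) → 22.1207
  f17: (p6, p8, p9) → 7.2878
  f18: (p6, p11, p0) → 37.4563
  f19: (p6, p5, p9) → 25.5929
  f20: (p6, p5, p7) → 96.0167
  f21: (p10, p4, p8) → 12.6117
  f22: (p10, p6, p8) → 11.8195
  f23: (p10, p4, p0) → 5.8841
  f24: (p10, p6, p0) → 5.7970
Σ area = 731.298

Euler characteristic 14−36+24 = 2 ✓

facets=24 area=731.298
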